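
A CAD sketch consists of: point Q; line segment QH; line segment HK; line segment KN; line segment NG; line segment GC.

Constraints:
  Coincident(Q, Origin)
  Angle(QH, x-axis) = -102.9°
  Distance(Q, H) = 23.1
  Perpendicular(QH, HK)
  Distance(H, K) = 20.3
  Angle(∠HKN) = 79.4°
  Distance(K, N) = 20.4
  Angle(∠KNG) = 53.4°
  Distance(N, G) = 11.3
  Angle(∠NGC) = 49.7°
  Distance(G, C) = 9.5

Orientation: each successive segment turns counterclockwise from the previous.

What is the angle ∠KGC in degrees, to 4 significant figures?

43.32°

∠KNG = 53.4° gives NG at -145.7° from the x-axis; with |NG| = 11.3, G = (6.114, -13.03). ∠NGC = 49.7° gives GC at -15.40° from the x-axis; with |GC| = 9.5, C = (15.27, -15.56). Then cos ∠KGC = GK·GC / (|GK||GC|), giving 43.32°.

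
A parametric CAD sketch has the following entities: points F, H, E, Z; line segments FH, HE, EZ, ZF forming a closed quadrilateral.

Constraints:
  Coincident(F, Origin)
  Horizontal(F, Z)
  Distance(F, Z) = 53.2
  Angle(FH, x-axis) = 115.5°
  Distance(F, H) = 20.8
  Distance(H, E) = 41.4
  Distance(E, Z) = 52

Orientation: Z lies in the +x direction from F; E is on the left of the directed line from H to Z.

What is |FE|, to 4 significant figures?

49.70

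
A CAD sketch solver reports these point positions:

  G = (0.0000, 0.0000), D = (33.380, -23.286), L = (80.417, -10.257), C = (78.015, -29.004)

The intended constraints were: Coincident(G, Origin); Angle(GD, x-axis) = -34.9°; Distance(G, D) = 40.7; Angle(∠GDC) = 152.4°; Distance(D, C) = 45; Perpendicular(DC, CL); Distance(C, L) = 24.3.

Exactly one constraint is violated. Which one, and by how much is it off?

Distance(C, L) = 24.3 — off by 5.40.

G = (0.00, 0.00) ✓; GD at -34.90° ✓; |GD| = 40.70 ✓; ∠GDC = 152.4° ✓; |DC| = 45.00 ✓; ∠(DC, CL) = 90.00° ✓; |CL| = 18.90 ✗.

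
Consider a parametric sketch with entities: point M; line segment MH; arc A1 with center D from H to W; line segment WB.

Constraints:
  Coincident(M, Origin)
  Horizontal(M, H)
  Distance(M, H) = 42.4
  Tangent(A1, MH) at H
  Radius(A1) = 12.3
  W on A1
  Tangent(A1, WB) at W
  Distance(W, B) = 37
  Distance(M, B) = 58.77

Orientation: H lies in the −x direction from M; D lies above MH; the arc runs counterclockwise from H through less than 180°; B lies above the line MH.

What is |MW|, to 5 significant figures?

32.684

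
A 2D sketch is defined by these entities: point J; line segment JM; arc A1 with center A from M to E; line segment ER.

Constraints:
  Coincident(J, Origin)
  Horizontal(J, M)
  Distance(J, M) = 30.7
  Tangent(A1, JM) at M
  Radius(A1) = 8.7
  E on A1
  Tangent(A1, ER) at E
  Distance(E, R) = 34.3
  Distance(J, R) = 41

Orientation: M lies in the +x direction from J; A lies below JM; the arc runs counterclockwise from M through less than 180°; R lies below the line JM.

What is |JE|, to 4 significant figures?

23.21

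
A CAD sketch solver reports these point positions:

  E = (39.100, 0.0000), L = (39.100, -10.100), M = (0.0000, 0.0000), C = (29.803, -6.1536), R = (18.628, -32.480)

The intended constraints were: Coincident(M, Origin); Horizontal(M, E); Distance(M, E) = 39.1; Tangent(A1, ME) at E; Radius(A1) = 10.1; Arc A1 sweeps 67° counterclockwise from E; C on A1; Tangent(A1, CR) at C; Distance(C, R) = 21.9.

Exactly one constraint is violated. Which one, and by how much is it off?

Distance(C, R) = 21.9 — off by 6.70.

M = (0.00, 0.00) ✓; M.y = 0.00, E.y = 0.00 ✓; |ME| = 39.10 ✓; ∠(LE, EM) = 90.00° ✓; |LE| = 10.10 ✓; bearing(L→C) − bearing(L→E) = 67.00° ✓; |LC| = 10.10 ✓; ∠(LC, CR) = 90.00° ✓; |CR| = 28.60 ✗.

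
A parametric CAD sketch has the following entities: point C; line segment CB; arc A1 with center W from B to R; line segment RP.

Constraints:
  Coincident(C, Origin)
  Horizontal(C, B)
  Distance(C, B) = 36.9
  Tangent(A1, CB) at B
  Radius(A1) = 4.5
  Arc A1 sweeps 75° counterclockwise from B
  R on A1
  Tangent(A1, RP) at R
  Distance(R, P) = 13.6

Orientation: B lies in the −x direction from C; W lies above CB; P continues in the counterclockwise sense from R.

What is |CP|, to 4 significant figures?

33.38

On A1, B sits at bearing -90° from W; a 75° counterclockwise sweep puts R at bearing -15°, so R = W + 4.5·(cos -15°, sin -15°) = (-32.55, 3.335). A1 meets RP tangentially, so WR is at right angles to RP, so RP runs along (−sin -15°, cos -15°); with |RP| = 13.6, P = (-29.03, 16.47). Then |CP| = |P − C| = 33.38.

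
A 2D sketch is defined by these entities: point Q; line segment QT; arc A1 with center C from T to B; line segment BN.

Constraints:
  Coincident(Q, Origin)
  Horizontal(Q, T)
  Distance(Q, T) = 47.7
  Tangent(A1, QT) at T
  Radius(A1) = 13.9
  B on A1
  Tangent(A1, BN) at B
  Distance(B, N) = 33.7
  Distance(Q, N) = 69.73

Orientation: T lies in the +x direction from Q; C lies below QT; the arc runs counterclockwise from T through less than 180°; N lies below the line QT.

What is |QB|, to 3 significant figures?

40.0

Q is at the origin; Q and T share the same y with |QT| = 47.7 and T on the +x side, so T = (47.7, 0.00). The tangent condition forces CT to be normal to QT, so C = T + (0, -13.9) = (47.7, -13.9). Since CB ⟂ BN (tangency), |CN| = √(13.9² + 33.7²) = 36.5 regardless of where B sits on A1. So N lies on both circle(Q, 69.73) and circle(C, 36.5); the below-QT intersection is N = (48.2, -50.4). B is the foot of the tangent from N: B = (34.9, -19.4).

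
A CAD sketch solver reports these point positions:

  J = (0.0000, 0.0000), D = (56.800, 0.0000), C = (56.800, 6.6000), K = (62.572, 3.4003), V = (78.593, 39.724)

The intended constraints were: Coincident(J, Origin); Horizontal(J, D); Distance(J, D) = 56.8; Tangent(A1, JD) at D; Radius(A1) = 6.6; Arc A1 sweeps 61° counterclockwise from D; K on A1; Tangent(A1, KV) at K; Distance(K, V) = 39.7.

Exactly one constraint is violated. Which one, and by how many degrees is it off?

Tangent(A1, KV) at K — off by 5.20°.

J = (0.00, 0.00) ✓; J.y = 0.00, D.y = 0.00 ✓; |JD| = 56.80 ✓; ∠(CD, DJ) = 90.00° ✓; |CD| = 6.600 ✓; bearing(C→K) − bearing(C→D) = 61.00° ✓; |CK| = 6.600 ✓; ∠(CK, KV) = 84.80° ✗; |KV| = 39.70 ✓.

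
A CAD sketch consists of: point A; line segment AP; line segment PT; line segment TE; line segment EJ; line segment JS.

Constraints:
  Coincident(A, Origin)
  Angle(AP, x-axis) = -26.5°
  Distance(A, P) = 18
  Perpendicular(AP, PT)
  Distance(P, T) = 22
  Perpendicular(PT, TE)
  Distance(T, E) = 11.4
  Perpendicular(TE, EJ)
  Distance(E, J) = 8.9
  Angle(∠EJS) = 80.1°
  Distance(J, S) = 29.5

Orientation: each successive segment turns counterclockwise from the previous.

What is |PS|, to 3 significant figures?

25.3

A is at the origin; AP runs at -26.5° with length 18.0, so P = (16.1, -8.03). The perpendicularity gives PT at right angles to AP, so PT runs at 63.5°; with |PT| = 22.0, T = (25.9, 11.7). PT is perpendicular to TE, so TE runs at 154°; with |TE| = 11.4, E = (15.7, 16.7). TE is perpendicular to EJ, so EJ runs at -116°; with |EJ| = 8.9, J = (11.8, 8.78). ∠EJS = 80.1° gives JS at -16.6° from the x-axis; with |JS| = 29.5, S = (40.0, 0.351). Then |PS| = |S − P| = 25.3.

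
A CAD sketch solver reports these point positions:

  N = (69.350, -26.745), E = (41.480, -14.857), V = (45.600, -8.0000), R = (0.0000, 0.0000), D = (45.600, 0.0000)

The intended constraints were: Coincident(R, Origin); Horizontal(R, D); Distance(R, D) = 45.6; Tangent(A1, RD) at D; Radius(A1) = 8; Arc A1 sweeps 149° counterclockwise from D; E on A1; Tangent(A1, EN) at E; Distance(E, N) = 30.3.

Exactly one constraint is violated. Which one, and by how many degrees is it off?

Tangent(A1, EN) at E — off by 7.90°.

R = (0.00, 0.00) ✓; R.y = 0.00, D.y = 0.00 ✓; |RD| = 45.60 ✓; ∠(VD, DR) = 90.00° ✓; |VD| = 8.000 ✓; bearing(V→E) − bearing(V→D) = 149.0° ✓; |VE| = 8.000 ✓; ∠(VE, EN) = 82.10° ✗; |EN| = 30.30 ✓.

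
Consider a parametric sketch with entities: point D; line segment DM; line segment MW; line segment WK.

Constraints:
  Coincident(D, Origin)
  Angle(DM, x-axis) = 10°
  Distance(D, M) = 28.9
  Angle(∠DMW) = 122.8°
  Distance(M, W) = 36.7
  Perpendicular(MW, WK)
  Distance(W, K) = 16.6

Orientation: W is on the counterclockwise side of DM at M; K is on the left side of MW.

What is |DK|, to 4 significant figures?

52.92

∠DMW = 122.8°, so MW runs at 10.0° + (180° − 122.8°) = 67.20° from the x-axis; with |MW| = 36.7, W = M + 36.7·(cos 67.20°, sin 67.20°) = (42.68, 38.85). MW ⟂ WK; with |WK| = 16.6 on the left of MW, K = W + 16.6·(-0.9219, 0.3875) = (27.38, 45.28). Then |DK| = |K − D| = 52.92.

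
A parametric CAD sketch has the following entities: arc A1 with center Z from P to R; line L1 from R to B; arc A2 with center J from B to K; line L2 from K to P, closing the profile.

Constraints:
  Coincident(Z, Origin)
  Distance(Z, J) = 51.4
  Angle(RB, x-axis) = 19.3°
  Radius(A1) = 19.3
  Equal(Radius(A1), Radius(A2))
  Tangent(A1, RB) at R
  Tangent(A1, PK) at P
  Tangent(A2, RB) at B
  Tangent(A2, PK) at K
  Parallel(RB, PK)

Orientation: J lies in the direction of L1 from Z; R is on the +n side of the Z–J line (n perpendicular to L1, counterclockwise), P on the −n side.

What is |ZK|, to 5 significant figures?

54.904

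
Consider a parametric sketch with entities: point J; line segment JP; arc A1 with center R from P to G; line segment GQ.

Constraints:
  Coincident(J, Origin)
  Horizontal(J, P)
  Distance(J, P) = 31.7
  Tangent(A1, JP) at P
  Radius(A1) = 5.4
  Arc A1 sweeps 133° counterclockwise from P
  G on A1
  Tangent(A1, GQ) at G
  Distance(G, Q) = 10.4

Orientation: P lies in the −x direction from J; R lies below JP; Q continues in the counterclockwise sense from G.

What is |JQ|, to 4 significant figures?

33.08

J is at the origin; J and P share the same y with |JP| = 31.7 and P on the −x side, so P = (-31.70, 0.000). Tangency of A1 to JP means the radius RP is perpendicular to JP, so R = P + (0, -5.4) = (-31.70, -5.400). On A1, P sits at bearing 90° from R; a 133° counterclockwise sweep puts G at bearing 223°, so G = R + 5.4·(cos 223°, sin 223°) = (-35.65, -9.083). The tangent condition forces RG to be normal to GQ, so GQ runs along (−sin 223°, cos 223°); with |GQ| = 10.4, Q = (-28.56, -16.69). Then |JQ| = |Q − J| = 33.08.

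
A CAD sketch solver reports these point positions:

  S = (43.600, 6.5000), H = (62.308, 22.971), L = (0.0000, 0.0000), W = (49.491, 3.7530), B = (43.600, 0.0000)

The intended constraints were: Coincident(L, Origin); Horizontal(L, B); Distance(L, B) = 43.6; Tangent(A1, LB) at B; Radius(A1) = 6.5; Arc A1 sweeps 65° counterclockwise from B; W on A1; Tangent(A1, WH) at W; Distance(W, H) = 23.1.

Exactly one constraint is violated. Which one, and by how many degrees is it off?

Tangent(A1, WH) at W — off by 8.70°.

L = (0.00, 0.00) ✓; L.y = 0.00, B.y = 0.00 ✓; |LB| = 43.60 ✓; ∠(SB, BL) = 90.00° ✓; |SB| = 6.500 ✓; bearing(S→W) − bearing(S→B) = 65.00° ✓; |SW| = 6.500 ✓; ∠(SW, WH) = 98.70° ✗; |WH| = 23.10 ✓.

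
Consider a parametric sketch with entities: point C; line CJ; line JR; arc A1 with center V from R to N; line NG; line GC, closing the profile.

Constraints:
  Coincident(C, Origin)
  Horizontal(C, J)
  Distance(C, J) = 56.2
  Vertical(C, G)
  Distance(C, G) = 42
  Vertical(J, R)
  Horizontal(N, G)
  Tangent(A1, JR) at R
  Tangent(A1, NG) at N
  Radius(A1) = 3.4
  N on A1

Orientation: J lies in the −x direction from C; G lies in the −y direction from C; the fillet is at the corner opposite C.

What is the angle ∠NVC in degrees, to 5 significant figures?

126.17°

C is at the origin; C and J share the same y with |CJ| = 56.2 and J on the −x side, so J = (-56.200, 0.0000). CG is vertical with |CG| = 42.0 and G on the −y side, so G = (0.0000, -42.000). The virtual corner opposite C is at (-56.200, -42.000). Tangency of A1 to JR means the radius VR is perpendicular to JR and tangency of A1 to NG means the radius VN is perpendicular to NG, with radius 3.4, so the center V sits 3.4 in from both sides at V = (-52.800, -38.600). That places the tangent points at R = (-56.200, -38.600) on JR and N = (-52.800, -42.000) on NG. Then cos ∠NVC = VN·VC / (|VN||VC|), giving 126.17°.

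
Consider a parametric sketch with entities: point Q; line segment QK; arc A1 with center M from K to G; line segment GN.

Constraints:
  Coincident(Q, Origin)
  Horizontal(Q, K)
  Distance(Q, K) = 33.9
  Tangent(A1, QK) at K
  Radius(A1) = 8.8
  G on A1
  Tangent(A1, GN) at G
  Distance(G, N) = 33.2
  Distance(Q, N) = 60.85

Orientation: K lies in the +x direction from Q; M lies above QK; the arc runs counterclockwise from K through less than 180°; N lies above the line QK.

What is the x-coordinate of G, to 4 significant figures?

42.69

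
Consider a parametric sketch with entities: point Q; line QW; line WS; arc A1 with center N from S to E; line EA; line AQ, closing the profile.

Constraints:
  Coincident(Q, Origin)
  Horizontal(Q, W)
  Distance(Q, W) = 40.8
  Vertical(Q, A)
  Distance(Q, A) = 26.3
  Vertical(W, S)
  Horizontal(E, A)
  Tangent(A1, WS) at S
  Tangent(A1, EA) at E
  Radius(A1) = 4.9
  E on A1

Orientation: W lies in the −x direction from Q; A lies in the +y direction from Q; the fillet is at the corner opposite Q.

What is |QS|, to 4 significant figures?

46.07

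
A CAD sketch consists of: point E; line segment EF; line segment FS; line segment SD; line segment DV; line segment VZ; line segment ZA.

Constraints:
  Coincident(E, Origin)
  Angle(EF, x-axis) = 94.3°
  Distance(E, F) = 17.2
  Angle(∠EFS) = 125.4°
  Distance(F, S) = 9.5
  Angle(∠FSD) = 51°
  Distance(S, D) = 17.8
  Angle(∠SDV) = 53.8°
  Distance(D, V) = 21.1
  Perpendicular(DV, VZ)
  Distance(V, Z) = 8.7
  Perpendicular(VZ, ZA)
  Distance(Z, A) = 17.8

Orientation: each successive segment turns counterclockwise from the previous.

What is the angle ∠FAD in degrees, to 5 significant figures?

90.707°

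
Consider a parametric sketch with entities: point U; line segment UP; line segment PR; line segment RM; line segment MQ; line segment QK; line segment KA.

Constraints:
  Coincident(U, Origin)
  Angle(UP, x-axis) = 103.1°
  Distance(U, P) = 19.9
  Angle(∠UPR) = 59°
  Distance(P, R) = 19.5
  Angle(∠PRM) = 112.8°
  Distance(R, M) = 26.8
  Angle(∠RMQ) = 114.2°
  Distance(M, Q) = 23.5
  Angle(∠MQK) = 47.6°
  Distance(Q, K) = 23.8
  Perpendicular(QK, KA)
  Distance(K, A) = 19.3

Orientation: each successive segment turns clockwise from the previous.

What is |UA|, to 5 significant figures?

20.943

U is at the origin; UP runs at 103.1° with length 19.9, so P = (-4.5104, 19.382). ∠UPR = 59.0° gives PR at -17.900° from the x-axis; with |PR| = 19.5, R = (14.046, 13.389). ∠PRM = 112.8° gives RM at -85.100° from the x-axis; with |RM| = 26.8, M = (16.335, -13.313). ∠RMQ = 114.2° gives MQ at -150.90° from the x-axis; with |MQ| = 23.5, Q = (-4.1987, -24.742). ∠MQK = 47.6° gives QK at 76.700° from the x-axis; with |QK| = 23.8, K = (1.2764, -1.5806). The perpendicularity gives KA at right angles to QK, so KA runs at -13.300°; with |KA| = 19.3, A = (20.059, -6.0206). Then |UA| = |A − U| = 20.943.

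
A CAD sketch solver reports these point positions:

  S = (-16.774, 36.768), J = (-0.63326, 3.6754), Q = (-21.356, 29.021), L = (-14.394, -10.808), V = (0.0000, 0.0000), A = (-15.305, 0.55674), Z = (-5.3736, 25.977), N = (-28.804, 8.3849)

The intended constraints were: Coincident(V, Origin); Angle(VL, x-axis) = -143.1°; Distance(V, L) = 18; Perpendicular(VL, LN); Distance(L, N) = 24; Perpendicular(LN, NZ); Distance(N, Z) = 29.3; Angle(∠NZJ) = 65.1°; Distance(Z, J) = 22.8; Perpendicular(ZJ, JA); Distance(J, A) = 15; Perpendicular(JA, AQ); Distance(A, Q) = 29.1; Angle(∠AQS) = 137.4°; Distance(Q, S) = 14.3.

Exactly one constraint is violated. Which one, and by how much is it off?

Distance(Q, S) = 14.3 — off by 5.30.

V = (0.00, 0.00) ✓; VL at -143.1° ✓; |VL| = 18.00 ✓; ∠(VL, LN) = 90.00° ✓; |LN| = 24.00 ✓; ∠(LN, NZ) = 90.00° ✓; |NZ| = 29.30 ✓; ∠NZJ = 65.10° ✓; |ZJ| = 22.80 ✓; ∠(ZJ, JA) = 90.00° ✓; |JA| = 15.00 ✓; ∠(JA, AQ) = 90.00° ✓; |AQ| = 29.10 ✓; ∠AQS = 137.4° ✓; |QS| = 9.001 ✗.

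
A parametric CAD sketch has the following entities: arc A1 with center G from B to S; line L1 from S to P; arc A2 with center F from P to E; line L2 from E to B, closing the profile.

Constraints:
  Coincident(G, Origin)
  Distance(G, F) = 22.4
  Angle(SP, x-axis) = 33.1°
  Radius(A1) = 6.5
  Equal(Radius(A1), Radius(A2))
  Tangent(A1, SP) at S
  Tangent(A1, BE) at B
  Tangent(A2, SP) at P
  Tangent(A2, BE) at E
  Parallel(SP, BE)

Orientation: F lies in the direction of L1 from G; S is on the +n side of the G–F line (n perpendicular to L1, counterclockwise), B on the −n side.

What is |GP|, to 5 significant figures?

23.324

The slot axis is L1's direction at 33.1°, so u = (cos 33.1°, sin 33.1°) = (0.83772, 0.54610) and n = (−sin 33.1°, cos 33.1°) = (-0.54610, 0.83772). G is at the origin and F lies 22.4 along u from G, so F = 22.4·u = (18.765, 12.233). Tangency of A1 to both parallel lines with radius 6.5 puts S and B at G ± 6.5·n: S = (-3.5497, 5.4452), B = (3.5497, -5.4452). Equal radii place P and E the same way about F: P = F + 6.5·n = (15.215, 17.678), E = F − 6.5·n = (22.315, 6.7875). Then |GP| = |P − G| = 23.324.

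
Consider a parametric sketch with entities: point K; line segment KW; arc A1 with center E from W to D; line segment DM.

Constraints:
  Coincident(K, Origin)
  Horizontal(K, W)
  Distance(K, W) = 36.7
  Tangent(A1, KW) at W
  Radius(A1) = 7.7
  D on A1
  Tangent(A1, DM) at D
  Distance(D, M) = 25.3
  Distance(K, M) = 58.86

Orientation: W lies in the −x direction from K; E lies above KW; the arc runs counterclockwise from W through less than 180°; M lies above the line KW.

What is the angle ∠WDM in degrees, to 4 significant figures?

110.8°

Checks: |KW| = 36.70 ✓; |ED| = 7.700 ✓; ∠(ED, DM) = 90.00° ✓; |DM| = 25.30 ✓; |KM| = 58.86 ✓.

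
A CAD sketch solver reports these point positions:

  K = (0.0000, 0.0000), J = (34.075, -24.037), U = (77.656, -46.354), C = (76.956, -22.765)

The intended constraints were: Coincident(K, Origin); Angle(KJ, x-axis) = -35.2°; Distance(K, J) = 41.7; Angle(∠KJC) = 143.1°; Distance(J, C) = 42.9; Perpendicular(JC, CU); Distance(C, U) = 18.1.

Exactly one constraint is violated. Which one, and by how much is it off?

Distance(C, U) = 18.1 — off by 5.50.

K = (0.00, 0.00) ✓; KJ at -35.20° ✓; |KJ| = 41.70 ✓; ∠KJC = 143.1° ✓; |JC| = 42.90 ✓; ∠(JC, CU) = 90.00° ✓; |CU| = 23.60 ✗.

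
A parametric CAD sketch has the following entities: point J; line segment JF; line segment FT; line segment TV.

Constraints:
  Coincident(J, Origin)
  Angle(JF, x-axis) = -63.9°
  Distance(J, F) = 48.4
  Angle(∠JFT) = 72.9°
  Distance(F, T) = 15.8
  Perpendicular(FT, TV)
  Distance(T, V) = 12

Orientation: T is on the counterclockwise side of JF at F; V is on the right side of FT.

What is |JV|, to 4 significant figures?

58.28

J is at the origin; JF runs at -63.9° with length 48.4, so F = 48.4·(cos -63.9°, sin -63.9°) = (21.29, -43.46). ∠JFT = 72.9°, so FT runs at -63.9° + (180° − 72.9°) = 43.20° from the x-axis; with |FT| = 15.8, T = F + 15.8·(cos 43.20°, sin 43.20°) = (32.81, -32.65). FT is perpendicular to TV; with |TV| = 12.0 on the right of FT, V = T + 12.0·(0.6845, -0.7290) = (41.03, -41.40). Then |JV| = |V − J| = 58.28.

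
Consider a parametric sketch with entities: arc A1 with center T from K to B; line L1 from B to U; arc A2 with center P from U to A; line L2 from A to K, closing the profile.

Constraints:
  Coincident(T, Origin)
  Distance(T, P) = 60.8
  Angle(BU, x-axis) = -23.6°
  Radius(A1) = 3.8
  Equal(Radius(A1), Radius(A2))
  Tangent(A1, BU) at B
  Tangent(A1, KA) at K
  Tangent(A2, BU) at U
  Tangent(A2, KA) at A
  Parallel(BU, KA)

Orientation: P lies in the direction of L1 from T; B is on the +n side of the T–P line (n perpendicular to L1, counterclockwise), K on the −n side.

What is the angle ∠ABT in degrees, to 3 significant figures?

82.9°

Tangency of A1 to both parallel lines with radius 3.8 puts B and K at T ± 3.8·n: B = (1.52, 3.48), K = (-1.52, -3.48). Equal radii place U and A the same way about P: U = P + 3.8·n = (57.2, -20.9), A = P − 3.8·n = (54.2, -27.8). Then cos ∠ABT = BA·BT / (|BA||BT|), giving 82.9°.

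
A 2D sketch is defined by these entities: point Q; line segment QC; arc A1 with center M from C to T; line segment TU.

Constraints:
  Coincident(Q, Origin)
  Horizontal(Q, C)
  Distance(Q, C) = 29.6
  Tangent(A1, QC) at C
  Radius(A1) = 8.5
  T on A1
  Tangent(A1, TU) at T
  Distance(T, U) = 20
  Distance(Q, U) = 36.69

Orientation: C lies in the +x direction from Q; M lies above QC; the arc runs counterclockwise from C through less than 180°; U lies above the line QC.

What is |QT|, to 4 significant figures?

38.60

Checks: ∠(MC, CQ) = 90.00° ✓; |MT| = 8.500 ✓; ∠(MT, TU) = 90.00° ✓; |TU| = 20.00 ✓; |QU| = 36.69 ✓.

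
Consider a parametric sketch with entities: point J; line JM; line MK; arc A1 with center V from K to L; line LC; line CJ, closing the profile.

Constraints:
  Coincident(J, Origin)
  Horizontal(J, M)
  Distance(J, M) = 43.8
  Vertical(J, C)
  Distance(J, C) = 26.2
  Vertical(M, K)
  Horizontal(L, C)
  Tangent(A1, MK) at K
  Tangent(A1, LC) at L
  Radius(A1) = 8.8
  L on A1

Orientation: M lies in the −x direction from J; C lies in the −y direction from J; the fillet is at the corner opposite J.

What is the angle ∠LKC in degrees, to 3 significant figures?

33.6°

J is at the origin; J and M share the same y with |JM| = 43.8 and M on the −x side, so M = (-43.8, 0.00). J and C share the same x with |JC| = 26.2 and C on the −y side, so C = (0.00, -26.2). The virtual corner opposite J is at (-43.8, -26.2). Tangency of A1 to MK means the radius VK is perpendicular to MK and the tangent condition forces VL to be normal to LC, with radius 8.8, so the center V sits 8.8 in from both sides at V = (-35.0, -17.4). That places the tangent points at K = (-43.8, -17.4) on MK and L = (-35.0, -26.2) on LC. Then cos ∠LKC = KL·KC / (|KL||KC|), giving 33.6°.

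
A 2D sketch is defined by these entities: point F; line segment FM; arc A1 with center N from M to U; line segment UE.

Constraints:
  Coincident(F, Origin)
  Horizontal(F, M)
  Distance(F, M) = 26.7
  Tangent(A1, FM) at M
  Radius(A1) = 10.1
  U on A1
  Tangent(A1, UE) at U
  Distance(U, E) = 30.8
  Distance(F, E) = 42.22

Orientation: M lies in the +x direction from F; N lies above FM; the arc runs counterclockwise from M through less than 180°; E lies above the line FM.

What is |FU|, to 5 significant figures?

38.161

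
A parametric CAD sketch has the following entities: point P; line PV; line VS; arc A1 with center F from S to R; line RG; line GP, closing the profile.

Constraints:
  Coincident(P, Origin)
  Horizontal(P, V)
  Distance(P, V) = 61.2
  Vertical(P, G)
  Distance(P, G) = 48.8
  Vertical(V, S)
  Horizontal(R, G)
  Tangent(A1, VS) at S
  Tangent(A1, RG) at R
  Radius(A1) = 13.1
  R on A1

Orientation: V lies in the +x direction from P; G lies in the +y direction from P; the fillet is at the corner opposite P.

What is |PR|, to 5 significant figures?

68.520

P is at the origin; P and V share the same y with |PV| = 61.2 and V on the +x side, so V = (61.200, 0.0000). PG is vertical with |PG| = 48.8 and G on the +y side, so G = (0.0000, 48.800). The virtual corner opposite P is at (61.200, 48.800). The tangent condition forces FS to be normal to VS and since A1 is tangent to RG there, FR ⟂ RG, with radius 13.1, so the center F sits 13.1 in from both sides at F = (48.100, 35.700). That places the tangent points at S = (61.200, 35.700) on VS and R = (48.100, 48.800) on RG. Then |PR| = |R − P| = 68.520.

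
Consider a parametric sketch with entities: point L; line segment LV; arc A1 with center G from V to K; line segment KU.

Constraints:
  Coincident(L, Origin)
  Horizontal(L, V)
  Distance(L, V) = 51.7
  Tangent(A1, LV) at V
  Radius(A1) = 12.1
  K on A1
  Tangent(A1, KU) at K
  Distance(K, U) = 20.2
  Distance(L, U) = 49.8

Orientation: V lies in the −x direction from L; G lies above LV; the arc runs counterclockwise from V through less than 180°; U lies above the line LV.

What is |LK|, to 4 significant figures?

41.23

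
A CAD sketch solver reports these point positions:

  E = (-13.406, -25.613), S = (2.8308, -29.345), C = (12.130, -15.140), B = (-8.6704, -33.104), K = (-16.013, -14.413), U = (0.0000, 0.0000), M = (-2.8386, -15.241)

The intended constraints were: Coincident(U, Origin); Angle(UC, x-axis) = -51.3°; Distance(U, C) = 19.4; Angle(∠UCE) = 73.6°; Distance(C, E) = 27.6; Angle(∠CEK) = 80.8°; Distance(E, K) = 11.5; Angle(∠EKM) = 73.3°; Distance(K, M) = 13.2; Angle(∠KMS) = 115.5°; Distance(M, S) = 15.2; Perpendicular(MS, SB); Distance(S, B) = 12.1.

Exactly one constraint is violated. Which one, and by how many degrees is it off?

Perpendicular(MS, SB) — off by 3.80°.

U = (0.00, 0.00) ✓; UC at -51.30° ✓; |UC| = 19.40 ✓; ∠UCE = 73.60° ✓; |CE| = 27.60 ✓; ∠CEK = 80.80° ✓; |EK| = 11.50 ✓; ∠EKM = 73.30° ✓; |KM| = 13.20 ✓; ∠KMS = 115.5° ✓; |MS| = 15.20 ✓; ∠(MS, SB) = 93.80° ✗; |SB| = 12.10 ✓.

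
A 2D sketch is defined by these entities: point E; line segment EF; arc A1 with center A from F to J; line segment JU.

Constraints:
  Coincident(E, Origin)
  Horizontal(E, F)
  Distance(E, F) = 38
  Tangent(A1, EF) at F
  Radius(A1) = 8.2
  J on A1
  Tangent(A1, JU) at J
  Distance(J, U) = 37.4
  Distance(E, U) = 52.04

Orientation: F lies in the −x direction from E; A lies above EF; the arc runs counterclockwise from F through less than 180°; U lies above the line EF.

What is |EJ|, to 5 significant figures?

30.756

E is at the origin; E and F share the same y with |EF| = 38.0 and F on the −x side, so F = (-38.000, 0.0000). The tangent condition forces AF to be normal to EF, so A = F + (0, 8.2) = (-38.000, 8.2000). Since AJ ⟂ JU (tangency), |AU| = √(8.2² + 37.4²) = 38.288 regardless of where J sits on A1. So U lies on both circle(E, 52.04) and circle(A, 38.288); the above-EF intersection is U = (-26.574, 44.744). J is the foot of the tangent from U: J = (-29.831, 7.4858).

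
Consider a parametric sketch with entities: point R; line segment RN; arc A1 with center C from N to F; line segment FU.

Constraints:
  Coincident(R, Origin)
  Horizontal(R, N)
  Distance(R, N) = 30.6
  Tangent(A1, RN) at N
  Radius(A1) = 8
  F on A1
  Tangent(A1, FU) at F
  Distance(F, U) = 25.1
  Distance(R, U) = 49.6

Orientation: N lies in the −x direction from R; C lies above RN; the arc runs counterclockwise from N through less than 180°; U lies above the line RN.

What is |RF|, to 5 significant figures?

26.585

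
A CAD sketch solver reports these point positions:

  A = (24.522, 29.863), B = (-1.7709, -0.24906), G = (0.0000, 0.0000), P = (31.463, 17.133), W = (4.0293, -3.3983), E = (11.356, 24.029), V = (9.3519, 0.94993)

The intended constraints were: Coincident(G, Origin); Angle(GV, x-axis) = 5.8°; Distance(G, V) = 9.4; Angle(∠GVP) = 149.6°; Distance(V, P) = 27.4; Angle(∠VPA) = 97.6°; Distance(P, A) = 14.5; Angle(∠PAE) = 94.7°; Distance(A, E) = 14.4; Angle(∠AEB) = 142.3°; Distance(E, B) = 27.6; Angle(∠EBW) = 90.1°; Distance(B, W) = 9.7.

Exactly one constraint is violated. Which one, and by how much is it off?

Distance(B, W) = 9.7 — off by 3.10.

G = (0.00, 0.00) ✓; GV at 5.800° ✓; |GV| = 9.400 ✓; ∠GVP = 149.6° ✓; |VP| = 27.40 ✓; ∠VPA = 97.60° ✓; |PA| = 14.50 ✓; ∠PAE = 94.70° ✓; |AE| = 14.40 ✓; ∠AEB = 142.3° ✓; |EB| = 27.60 ✓; ∠EBW = 90.10° ✓; |BW| = 6.600 ✗.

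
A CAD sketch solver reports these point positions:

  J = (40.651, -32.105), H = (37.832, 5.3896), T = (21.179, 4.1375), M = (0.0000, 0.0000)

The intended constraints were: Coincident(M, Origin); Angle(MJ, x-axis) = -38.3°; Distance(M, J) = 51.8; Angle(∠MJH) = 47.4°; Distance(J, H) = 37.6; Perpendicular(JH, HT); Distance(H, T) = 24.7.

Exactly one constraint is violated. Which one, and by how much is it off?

Distance(H, T) = 24.7 — off by 8.00.

M = (0.00, 0.00) ✓; MJ at -38.30° ✓; |MJ| = 51.80 ✓; ∠MJH = 47.40° ✓; |JH| = 37.60 ✓; ∠(JH, HT) = 90.00° ✓; |HT| = 16.70 ✗.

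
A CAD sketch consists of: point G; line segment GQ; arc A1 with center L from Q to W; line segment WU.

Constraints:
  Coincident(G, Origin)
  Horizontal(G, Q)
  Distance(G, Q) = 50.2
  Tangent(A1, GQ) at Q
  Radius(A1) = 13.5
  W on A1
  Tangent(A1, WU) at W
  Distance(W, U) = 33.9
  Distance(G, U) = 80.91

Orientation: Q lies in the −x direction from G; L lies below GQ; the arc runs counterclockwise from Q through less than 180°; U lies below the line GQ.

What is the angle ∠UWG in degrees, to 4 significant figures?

105.7°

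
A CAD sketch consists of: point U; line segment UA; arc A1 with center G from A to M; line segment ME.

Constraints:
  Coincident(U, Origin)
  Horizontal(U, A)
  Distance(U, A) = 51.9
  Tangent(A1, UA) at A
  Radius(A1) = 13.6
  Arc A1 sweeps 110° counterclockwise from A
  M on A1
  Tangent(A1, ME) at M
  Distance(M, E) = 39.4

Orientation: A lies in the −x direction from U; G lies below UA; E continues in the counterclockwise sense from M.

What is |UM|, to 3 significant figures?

67.2

U is at the origin; U and A share the same y with |UA| = 51.9 and A on the −x side, so A = (-51.9, 0.00). A1 meets UA tangentially, so GA is at right angles to UA, so G = A + (0, -13.6) = (-51.9, -13.6). On A1, A sits at bearing 90° from G; a 110° counterclockwise sweep puts M at bearing 200°, so M = G + 13.6·(cos 200°, sin 200°) = (-64.7, -18.3). Then |UM| = |M − U| = 67.2.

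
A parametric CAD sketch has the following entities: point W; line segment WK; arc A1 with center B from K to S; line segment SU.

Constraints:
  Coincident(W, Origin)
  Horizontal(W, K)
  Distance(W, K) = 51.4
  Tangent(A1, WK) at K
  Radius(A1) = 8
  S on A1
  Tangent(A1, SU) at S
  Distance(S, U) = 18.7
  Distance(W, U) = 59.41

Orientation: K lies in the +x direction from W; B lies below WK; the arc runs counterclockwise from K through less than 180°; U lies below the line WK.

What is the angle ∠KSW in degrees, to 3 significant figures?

108°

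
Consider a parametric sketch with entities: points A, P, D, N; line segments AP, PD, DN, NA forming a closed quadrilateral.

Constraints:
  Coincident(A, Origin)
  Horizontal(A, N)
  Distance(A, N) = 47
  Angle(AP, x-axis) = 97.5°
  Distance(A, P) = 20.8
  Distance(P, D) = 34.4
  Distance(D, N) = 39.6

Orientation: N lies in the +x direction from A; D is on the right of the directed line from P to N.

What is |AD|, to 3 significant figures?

14.8

A is at the origin; A and N share the same y with |AN| = 47.0 and N in +x, so N = (47.0, 0). AP runs at 97.5° with |AP| = 20.8, so P = (-2.71, 20.6). D is determined by |PD| = 34.4 and |DN| = 39.6 together: it lies at the intersection of circle(P, 34.4) and circle(N, 39.6). With |PN| = 53.8, the foot of the radical line on PN is 23.3 from P and the perpendicular offset is √(34.4² − 23.3²) = 25.3. Taking the right-of-PN solution: D = (9.16, -11.7).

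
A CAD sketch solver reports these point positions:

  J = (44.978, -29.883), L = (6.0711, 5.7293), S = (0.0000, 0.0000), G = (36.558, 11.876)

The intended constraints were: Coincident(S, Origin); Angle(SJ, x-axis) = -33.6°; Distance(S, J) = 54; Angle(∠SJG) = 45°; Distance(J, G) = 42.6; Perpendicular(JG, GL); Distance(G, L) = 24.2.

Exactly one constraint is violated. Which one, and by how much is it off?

Distance(G, L) = 24.2 — off by 6.90.

S = (0.00, 0.00) ✓; SJ at -33.60° ✓; |SJ| = 54.00 ✓; ∠SJG = 45.00° ✓; |JG| = 42.60 ✓; ∠(JG, GL) = 90.00° ✓; |GL| = 31.10 ✗.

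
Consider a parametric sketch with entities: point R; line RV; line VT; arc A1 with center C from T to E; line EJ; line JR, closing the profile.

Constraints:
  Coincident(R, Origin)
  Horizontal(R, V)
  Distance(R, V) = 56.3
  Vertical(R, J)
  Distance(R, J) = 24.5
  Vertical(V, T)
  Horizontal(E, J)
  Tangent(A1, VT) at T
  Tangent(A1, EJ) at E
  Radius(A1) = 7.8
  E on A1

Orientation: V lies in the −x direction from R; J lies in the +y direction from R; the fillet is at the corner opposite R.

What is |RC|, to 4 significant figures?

51.29

R is at the origin; RV is horizontal with |RV| = 56.3 and V on the −x side, so V = (-56.30, 0.000). RJ is vertical with |RJ| = 24.5 and J on the +y side, so J = (0.000, 24.50). The virtual corner opposite R is at (-56.30, 24.50). Since A1 is tangent to VT there, CT ⟂ VT and A1 meets EJ tangentially, so CE is at right angles to EJ, with radius 7.8, so the center C sits 7.8 in from both sides at C = (-48.50, 16.70). Then |RC| = |C − R| = 51.29.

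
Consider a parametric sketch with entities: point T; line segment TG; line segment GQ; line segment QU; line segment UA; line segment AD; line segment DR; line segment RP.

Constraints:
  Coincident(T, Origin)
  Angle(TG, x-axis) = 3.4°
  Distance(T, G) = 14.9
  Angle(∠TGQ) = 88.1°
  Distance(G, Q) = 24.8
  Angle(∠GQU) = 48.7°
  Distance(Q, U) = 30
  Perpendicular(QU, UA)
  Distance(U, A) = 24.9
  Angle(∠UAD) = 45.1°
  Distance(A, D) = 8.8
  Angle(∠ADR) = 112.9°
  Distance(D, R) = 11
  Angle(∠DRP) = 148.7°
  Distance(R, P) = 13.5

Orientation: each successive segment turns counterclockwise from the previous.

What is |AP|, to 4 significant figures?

25.98

∠ADR = 112.9° gives DR at 158.6° from the x-axis; with |DR| = 11.0, R = (-0.4099, -0.5175). ∠DRP = 148.7° gives RP at -170.1° from the x-axis; with |RP| = 13.5, P = (-13.71, -2.838). Then |AP| = |P − A| = 25.98.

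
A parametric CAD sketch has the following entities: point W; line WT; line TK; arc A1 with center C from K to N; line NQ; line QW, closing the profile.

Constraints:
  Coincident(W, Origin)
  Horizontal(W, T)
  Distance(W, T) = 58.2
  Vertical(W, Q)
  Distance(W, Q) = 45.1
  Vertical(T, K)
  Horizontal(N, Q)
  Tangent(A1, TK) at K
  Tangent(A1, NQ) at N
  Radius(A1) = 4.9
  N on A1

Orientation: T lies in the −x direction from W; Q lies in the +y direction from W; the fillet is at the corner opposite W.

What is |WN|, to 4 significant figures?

69.82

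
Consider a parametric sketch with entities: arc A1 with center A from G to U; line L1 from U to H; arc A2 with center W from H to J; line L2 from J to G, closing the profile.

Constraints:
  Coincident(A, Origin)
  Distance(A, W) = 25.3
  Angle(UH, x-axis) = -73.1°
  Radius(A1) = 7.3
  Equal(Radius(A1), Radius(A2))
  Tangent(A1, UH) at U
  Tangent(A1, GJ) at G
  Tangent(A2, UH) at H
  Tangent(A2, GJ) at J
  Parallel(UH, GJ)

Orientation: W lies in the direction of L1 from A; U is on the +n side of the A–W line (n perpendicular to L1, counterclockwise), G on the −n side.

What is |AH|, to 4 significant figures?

26.33

Tangency of A1 to both parallel lines with radius 7.3 puts U and G at A ± 7.3·n: U = (6.985, 2.122), G = (-6.985, -2.122). Equal radii place H and J the same way about W: H = W + 7.3·n = (14.34, -22.09), J = W − 7.3·n = (0.3700, -26.33). Then |AH| = |H − A| = 26.33.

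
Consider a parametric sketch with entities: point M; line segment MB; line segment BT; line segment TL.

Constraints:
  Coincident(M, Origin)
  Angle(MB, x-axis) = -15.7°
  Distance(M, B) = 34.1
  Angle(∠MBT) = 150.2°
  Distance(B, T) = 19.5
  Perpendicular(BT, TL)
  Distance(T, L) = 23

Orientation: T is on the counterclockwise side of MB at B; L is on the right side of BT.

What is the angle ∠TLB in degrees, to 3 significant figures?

40.3°

M is at the origin; MB runs at -15.7° with length 34.1, so B = 34.1·(cos -15.7°, sin -15.7°) = (32.8, -9.23). ∠MBT = 150.2°, so BT runs at -15.7° + (180° − 150.2°) = 14.1° from the x-axis; with |BT| = 19.5, T = B + 19.5·(cos 14.1°, sin 14.1°) = (51.7, -4.48). BT is perpendicular to TL; with |TL| = 23.0 on the right of BT, L = T + 23.0·(0.244, -0.970) = (57.3, -26.8). Then cos ∠TLB = LT·LB / (|LT||LB|), giving 40.3°.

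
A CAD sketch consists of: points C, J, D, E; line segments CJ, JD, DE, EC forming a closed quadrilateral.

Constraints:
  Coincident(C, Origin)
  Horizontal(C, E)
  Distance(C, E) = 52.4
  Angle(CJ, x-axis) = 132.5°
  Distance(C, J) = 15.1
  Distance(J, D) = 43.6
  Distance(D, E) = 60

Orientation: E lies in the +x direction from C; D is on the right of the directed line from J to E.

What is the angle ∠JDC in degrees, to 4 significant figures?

13.03°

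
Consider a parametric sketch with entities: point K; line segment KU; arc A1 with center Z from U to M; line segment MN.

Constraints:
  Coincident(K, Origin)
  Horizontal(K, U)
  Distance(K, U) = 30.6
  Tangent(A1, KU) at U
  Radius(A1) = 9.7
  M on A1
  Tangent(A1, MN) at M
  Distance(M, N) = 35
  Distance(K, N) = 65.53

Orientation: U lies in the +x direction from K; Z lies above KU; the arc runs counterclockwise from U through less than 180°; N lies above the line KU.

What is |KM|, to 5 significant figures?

39.930

Checks: |ZM| = 9.700 ✓; ∠(ZM, MN) = 90.00° ✓; |MN| = 35.00 ✓; |KN| = 65.53 ✓.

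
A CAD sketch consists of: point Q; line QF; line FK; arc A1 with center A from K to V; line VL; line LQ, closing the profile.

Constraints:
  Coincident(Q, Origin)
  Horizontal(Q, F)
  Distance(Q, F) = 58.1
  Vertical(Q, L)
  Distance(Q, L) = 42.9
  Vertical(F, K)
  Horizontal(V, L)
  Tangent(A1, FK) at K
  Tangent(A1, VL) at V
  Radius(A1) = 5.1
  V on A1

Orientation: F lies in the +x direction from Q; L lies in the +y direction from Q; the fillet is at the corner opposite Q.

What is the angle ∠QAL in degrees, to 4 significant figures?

40.99°

Q is at the origin; QF is horizontal with |QF| = 58.1 and F on the +x side, so F = (58.10, 0.000). QL is vertical with |QL| = 42.9 and L on the +y side, so L = (0.000, 42.90). The virtual corner opposite Q is at (58.10, 42.90). The tangent condition forces AK to be normal to FK and the tangent condition forces AV to be normal to VL, with radius 5.1, so the center A sits 5.1 in from both sides at A = (53.00, 37.80). Then cos ∠QAL = AQ·AL / (|AQ||AL|), giving 40.99°.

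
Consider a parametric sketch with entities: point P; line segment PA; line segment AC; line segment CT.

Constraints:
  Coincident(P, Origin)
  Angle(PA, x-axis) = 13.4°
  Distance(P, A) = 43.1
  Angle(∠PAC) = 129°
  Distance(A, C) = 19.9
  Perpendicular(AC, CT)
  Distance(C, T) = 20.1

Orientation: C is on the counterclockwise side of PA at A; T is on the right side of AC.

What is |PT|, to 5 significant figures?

71.300

P is at the origin; PA runs at 13.4° with length 43.1, so A = 43.1·(cos 13.4°, sin 13.4°) = (41.927, 9.9883). ∠PAC = 129.0°, so AC runs at 13.4° + (180° − 129.0°) = 64.400° from the x-axis; with |AC| = 19.9, C = A + 19.9·(cos 64.400°, sin 64.400°) = (50.525, 27.935). The perpendicularity gives CT at right angles to AC; with |CT| = 20.1 on the right of AC, T = C + 20.1·(0.90183, -0.43209) = (68.652, 19.250). Then |PT| = |T − P| = 71.300.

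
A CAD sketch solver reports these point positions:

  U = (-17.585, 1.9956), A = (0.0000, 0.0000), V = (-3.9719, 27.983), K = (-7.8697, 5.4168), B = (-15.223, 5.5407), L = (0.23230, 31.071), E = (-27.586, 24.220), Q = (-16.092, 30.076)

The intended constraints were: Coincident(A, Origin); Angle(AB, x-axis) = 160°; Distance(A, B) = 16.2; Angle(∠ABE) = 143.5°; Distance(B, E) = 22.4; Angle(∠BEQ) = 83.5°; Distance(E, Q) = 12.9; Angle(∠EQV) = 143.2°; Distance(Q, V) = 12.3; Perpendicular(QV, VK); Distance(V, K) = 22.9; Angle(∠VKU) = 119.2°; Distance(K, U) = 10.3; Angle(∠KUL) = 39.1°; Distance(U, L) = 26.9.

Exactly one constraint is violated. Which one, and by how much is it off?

Distance(U, L) = 26.9 — off by 7.20.

A = (0.00, 0.00) ✓; AB at 160.0° ✓; |AB| = 16.20 ✓; ∠ABE = 143.5° ✓; |BE| = 22.40 ✓; ∠BEQ = 83.50° ✓; |EQ| = 12.90 ✓; ∠EQV = 143.2° ✓; |QV| = 12.30 ✓; ∠(QV, VK) = 90.00° ✓; |VK| = 22.90 ✓; ∠VKU = 119.2° ✓; |KU| = 10.30 ✓; ∠KUL = 39.10° ✓; |UL| = 34.10 ✗.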